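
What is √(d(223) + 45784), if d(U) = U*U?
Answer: √95513 ≈ 309.05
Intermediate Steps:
d(U) = U²
√(d(223) + 45784) = √(223² + 45784) = √(49729 + 45784) = √95513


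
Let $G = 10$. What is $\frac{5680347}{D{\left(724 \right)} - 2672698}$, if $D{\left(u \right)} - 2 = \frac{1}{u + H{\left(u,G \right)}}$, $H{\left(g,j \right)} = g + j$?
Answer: $- \frac{8281945926}{3896790767} \approx -2.1253$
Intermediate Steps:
$D{\left(u \right)} = 2 + \frac{1}{10 + 2 u}$ ($D{\left(u \right)} = 2 + \frac{1}{u + \left(u + 10\right)} = 2 + \frac{1}{u + \left(10 + u\right)} = 2 + \frac{1}{10 + 2 u}$)
$\frac{5680347}{D{\left(724 \right)} - 2672698} = \frac{5680347}{\frac{21 + 4 \cdot 724}{2 \left(5 + 724\right)} - 2672698} = \frac{5680347}{\frac{21 + 2896}{2 \cdot 729} - 2672698} = \frac{5680347}{\frac{1}{2} \cdot \frac{1}{729} \cdot 2917 - 2672698} = \frac{5680347}{\frac{2917}{1458} - 2672698} = \frac{5680347}{- \frac{3896790767}{1458}} = 5680347 \left(- \frac{1458}{3896790767}\right) = - \frac{8281945926}{3896790767}$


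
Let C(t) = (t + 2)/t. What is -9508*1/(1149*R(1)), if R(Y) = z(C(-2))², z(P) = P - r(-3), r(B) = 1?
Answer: -9508/1149 ≈ -8.2750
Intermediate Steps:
C(t) = (2 + t)/t
z(P) = -1 + P (z(P) = P - 1*1 = P - 1 = -1 + P)
R(Y) = 1 (R(Y) = (-1 + (2 - 2)/(-2))² = (-1 - ½*0)² = (-1 + 0)² = (-1)² = 1)
-9508*1/(1149*R(1)) = -9508/(1149*1) = -9508/1149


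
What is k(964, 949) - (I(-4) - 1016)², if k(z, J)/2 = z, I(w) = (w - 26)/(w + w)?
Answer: -16363553/16 ≈ -1.0227e+6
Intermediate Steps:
I(w) = (-26 + w)/(2*w) (I(w) = (-26 + w)/((2*w)) = (-26 + w)*(1/(2*w)) = (-26 + w)/(2*w))
k(z, J) = 2*z
k(964, 949) - (I(-4) - 1016)² = 2*964 - ((½)*(-26 - 4)/(-4) - 1016)² = 1928 - ((½)*(-¼)*(-30) - 1016)² = 1928 - (15/4 - 1016)² = 1928 - (-4049/4)² = 1928 - 1*16394401/16 = 1928 - 16394401/16 = -16363553/16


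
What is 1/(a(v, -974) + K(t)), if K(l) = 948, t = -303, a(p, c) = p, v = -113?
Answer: 1/835 ≈ 0.0011976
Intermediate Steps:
1/(a(v, -974) + K(t)) = 1/(-113 + 948) = 1/835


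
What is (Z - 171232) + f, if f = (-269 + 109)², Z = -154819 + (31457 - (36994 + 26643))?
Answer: -332631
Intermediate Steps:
Z = -186999 (Z = -154819 + (31457 - 1*63637) = -154819 + (31457 - 63637) = -154819 - 32180 = -186999)
f = 25600 (f = (-160)² = 25600)
(Z - 171232) + f = (-186999 - 171232) + 25600 = -358231 + 25600 = -332631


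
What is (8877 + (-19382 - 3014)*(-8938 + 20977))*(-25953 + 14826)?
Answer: 3000023541009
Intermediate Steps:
(8877 + (-19382 - 3014)*(-8938 + 20977))*(-25953 + 14826) = (8877 - 22396*12039)*(-11127) = (8877 - 269625444)*(-11127) = -269616567*(-11127) = 3000023541009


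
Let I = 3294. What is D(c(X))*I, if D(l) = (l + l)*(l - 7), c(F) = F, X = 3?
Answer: -79056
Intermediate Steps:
D(l) = 2*l*(-7 + l) (D(l) = (2*l)*(-7 + l) = 2*l*(-7 + l))
D(c(X))*I = (2*3*(-7 + 3))*3294 = (2*3*(-4))*3294 = -24*3294 = -79056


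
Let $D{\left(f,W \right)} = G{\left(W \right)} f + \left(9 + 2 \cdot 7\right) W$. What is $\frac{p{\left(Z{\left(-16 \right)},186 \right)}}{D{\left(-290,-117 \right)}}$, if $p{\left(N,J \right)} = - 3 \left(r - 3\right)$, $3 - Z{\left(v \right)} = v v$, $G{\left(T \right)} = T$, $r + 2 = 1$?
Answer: $\frac{4}{10413} \approx 0.00038414$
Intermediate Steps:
$r = -1$ ($r = -2 + 1 = -1$)
$Z{\left(v \right)} = 3 - v^{2}$ ($Z{\left(v \right)} = 3 - v v = 3 - v^{2}$)
$D{\left(f,W \right)} = 23 W + W f$ ($D{\left(f,W \right)} = W f + \left(9 + 2 \cdot 7\right) W = W f + \left(9 + 14\right) W = W f + 23 W = 23 W + W f$)
$p{\left(N,J \right)} = 12$ ($p{\left(N,J \right)} = - 3 \left(-1 - 3\right) = \left(-3\right) \left(-4\right) = 12$)
$\frac{p{\left(Z{\left(-16 \right)},186 \right)}}{D{\left(-290,-117 \right)}} = \frac{12}{\left(-117\right) \left(23 - 290\right)} = \frac{12}{\left(-117\right) \left(-267\right)} = \frac{12}{31239} = 12 \cdot \frac{1}{31239} = \frac{4}{10413}$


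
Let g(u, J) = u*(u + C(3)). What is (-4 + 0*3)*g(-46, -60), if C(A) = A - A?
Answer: -8464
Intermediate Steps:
C(A) = 0
g(u, J) = u**2 (g(u, J) = u*(u + 0) = u*u = u**2)
(-4 + 0*3)*g(-46, -60) = (-4 + 0*3)*(-46)**2 = (-4 + 0)*2116 = -4*2116 = -8464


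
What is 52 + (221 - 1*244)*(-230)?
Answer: 5342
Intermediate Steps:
52 + (221 - 1*244)*(-230) = 52 + (221 - 244)*(-230) = 52 - 23*(-230) = 52 + 5290 = 5342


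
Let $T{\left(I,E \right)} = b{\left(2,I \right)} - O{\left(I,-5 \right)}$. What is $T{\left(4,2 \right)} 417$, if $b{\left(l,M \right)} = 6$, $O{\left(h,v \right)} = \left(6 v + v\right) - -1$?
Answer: $16680$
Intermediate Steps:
$O{\left(h,v \right)} = 1 + 7 v$ ($O{\left(h,v \right)} = 7 v + 1 = 1 + 7 v$)
$T{\left(I,E \right)} = 40$ ($T{\left(I,E \right)} = 6 - \left(1 + 7 \left(-5\right)\right) = 6 - \left(1 - 35\right) = 6 - -34 = 6 + 34 = 40$)
$T{\left(4,2 \right)} 417 = 40 \cdot 417 = 16680$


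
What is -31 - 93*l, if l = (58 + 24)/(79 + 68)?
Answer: -4061/49 ≈ -82.878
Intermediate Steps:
l = 82/147 ≈ 0.55782
-31 - 93*l = -31 - 93*82/147 = -31 - 2542/49 = -4061/49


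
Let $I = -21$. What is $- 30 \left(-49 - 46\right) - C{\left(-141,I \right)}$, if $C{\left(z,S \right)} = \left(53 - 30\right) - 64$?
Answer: $2891$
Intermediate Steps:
$C{\left(z,S \right)} = -41$ ($C{\left(z,S \right)} = 23 - 64 = -41$)
$- 30 \left(-49 - 46\right) - C{\left(-141,I \right)} = - 30 \left(-49 - 46\right) - -41 = \left(-30\right) \left(-95\right) + 41 = 2850 + 41 = 2891$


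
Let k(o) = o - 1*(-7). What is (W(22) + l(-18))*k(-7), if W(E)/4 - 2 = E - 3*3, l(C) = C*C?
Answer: 0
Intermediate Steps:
l(C) = C²
k(o) = 7 + o (k(o) = o + 7 = 7 + o)
W(E) = -28 + 4*E (W(E) = 8 + 4*(E - 3*3) = 8 + 4*(E - 9) = 8 + 4*(-9 + E) = 8 + (-36 + 4*E) = -28 + 4*E)
(W(22) + l(-18))*k(-7) = ((-28 + 4*22) + (-18)²)*(7 - 7) = ((-28 + 88) + 324)*0 = (60 + 324)*0 = 384*0 = 0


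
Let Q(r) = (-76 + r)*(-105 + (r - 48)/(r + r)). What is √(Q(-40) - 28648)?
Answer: I*√414890/5 ≈ 128.82*I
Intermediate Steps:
Q(r) = (-105 + (-48 + r)/(2*r))*(-76 + r) (Q(r) = (-76 + r)*(-105 + (-48 + r)/((2*r))) = (-76 + r)*(-105 + (-48 + r)*(1/(2*r))) = (-76 + r)*(-105 + (-48 + r)/(2*r)) = (-105 + (-48 + r)/(2*r))*(-76 + r))
√(Q(-40) - 28648) = √((7918 + 1824/(-40) - 209/2*(-40)) - 28648) = √((7918 + 1824*(-1/40) + 4180) - 28648) = √((7918 - 228/5 + 4180) - 28648) = √(60262/5 - 28648) = √(-82978/5) = I*√414890/5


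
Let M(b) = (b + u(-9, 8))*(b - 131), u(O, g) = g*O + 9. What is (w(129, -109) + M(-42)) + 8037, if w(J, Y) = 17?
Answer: 26219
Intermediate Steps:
u(O, g) = 9 + O*g (u(O, g) = O*g + 9 = 9 + O*g)
M(b) = (-131 + b)*(-63 + b) (M(b) = (b + (9 - 9*8))*(b - 131) = (b + (9 - 72))*(-131 + b) = (b - 63)*(-131 + b) = (-63 + b)*(-131 + b) = (-131 + b)*(-63 + b))
(w(129, -109) + M(-42)) + 8037 = (17 + (8253 + (-42)² - 194*(-42))) + 8037 = (17 + (8253 + 1764 + 8148)) + 8037 = (17 + 18165) + 8037 = 18182 + 8037 = 26219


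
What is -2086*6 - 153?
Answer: -12669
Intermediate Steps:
-2086*6 - 153 = -149*84 - 153 = -12516 - 153 = -12669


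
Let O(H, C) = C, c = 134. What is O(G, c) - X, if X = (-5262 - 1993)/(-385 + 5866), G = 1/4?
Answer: 741709/5481 ≈ 135.32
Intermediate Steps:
G = ¼ ≈ 0.25000
X = -7255/5481 ≈ -1.3237
O(G, c) - X = 134 - 1*(-7255/5481) = 134 + 7255/5481 = 741709/5481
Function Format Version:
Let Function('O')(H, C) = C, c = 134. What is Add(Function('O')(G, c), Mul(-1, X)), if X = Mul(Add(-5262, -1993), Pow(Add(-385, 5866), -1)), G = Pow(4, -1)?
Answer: Rational(741709, 5481) ≈ 135.32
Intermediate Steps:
G = Rational(1, 4) ≈ 0.25000
X = Rational(-7255, 5481) (X = Mul(-7255, Pow(5481, -1)) = Mul(-7255, Rational(1, 5481)) = Rational(-7255, 5481) ≈ -1.3237)
Add(Function('O')(G, c), Mul(-1, X)) = Add(134, Mul(-1, Rational(-7255, 5481))) = Add(134, Rational(7255, 5481)) = Rational(741709, 5481)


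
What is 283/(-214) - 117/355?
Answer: -125503/75970 ≈ -1.6520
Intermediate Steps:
283/(-214) - 117/355 = 283*(-1/214) - 117*1/355 = -283/214 - 117/355 = -125503/75970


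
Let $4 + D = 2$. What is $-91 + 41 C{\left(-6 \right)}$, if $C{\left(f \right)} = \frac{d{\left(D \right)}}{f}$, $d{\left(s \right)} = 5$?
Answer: $- \frac{751}{6} \approx -125.17$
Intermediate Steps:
$D = -2$ ($D = -4 + 2 = -2$)
$C{\left(f \right)} = \frac{5}{f}$
$-91 + 41 C{\left(-6 \right)} = -91 + 41 \frac{5}{-6} = -91 + 41 \cdot 5 \left(- \frac{1}{6}\right) = -91 + 41 \left(- \frac{5}{6}\right) = -91 - \frac{205}{6} = - \frac{751}{6}$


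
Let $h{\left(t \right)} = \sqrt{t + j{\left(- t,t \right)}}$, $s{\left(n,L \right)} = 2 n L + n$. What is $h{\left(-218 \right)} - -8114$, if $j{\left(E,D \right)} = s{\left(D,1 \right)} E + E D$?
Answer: $8114 + 3 i \sqrt{21146} \approx 8114.0 + 436.25 i$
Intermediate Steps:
$s{\left(n,L \right)} = n + 2 L n$ ($s{\left(n,L \right)} = 2 L n + n = n + 2 L n$)
$j{\left(E,D \right)} = 4 D E$ ($j{\left(E,D \right)} = D \left(1 + 2 \cdot 1\right) E + E D = D \left(1 + 2\right) E + D E = D 3 E + D E = 3 D E + D E = 4 D E$)
$h{\left(t \right)} = \sqrt{t - 4 t^{2}}$ ($h{\left(t \right)} = \sqrt{t + 4 t \left(- t\right)} = \sqrt{t - 4 t^{2}}$)
$h{\left(-218 \right)} - -8114 = \sqrt{- 218 \left(1 - -872\right)} - -8114 = \sqrt{- 218 \left(1 + 872\right)} + 8114 = \sqrt{\left(-218\right) 873} + 8114 = \sqrt{-190314} + 8114 = 3 i \sqrt{21146} + 8114 = 8114 + 3 i \sqrt{21146}$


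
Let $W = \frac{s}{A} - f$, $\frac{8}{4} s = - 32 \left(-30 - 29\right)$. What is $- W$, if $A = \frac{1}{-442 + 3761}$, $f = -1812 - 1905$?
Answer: $-3136853$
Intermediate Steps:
$f = -3717$ ($f = -1812 - 1905 = -3717$)
$s = 944$ ($s = \frac{\left(-32\right) \left(-30 - 29\right)}{2} = \frac{\left(-32\right) \left(-59\right)}{2} = \frac{1}{2} \cdot 1888 = 944$)
$A = \frac{1}{3319} \approx 0.0003013$
$W = 3136853$ ($W = 944 \frac{1}{\frac{1}{3319}} - -3717 = 944 \cdot 3319 + 3717 = 3133136 + 3717 = 3136853$)
$- W = \left(-1\right) 3136853 = -3136853$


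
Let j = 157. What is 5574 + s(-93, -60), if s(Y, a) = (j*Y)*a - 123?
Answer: 881511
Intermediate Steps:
s(Y, a) = -123 + 157*Y*a (s(Y, a) = (157*Y)*a - 123 = 157*Y*a - 123 = -123 + 157*Y*a)
5574 + s(-93, -60) = 5574 + (-123 + 157*(-93)*(-60)) = 5574 + (-123 + 876060) = 5574 + 875937 = 881511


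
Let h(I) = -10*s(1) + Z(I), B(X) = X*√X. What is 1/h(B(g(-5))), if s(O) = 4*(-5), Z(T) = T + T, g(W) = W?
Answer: 2/405 + I*√5/4050 ≈ 0.0049383 + 0.00055212*I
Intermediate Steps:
B(X) = X^(3/2)
Z(T) = 2*T
s(O) = -20
h(I) = 200 + 2*I (h(I) = -10*(-20) + 2*I = 200 + 2*I)
1/h(B(g(-5))) = 1/(200 + 2*(-5)^(3/2)) = 1/(200 + 2*(-5*I*√5)) = 1/(200 - 10*I*√5)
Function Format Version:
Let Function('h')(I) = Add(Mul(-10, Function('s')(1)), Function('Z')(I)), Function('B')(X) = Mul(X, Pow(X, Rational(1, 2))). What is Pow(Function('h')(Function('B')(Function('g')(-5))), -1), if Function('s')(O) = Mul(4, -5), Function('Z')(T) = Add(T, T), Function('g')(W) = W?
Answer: Add(Rational(2, 405), Mul(Rational(1, 4050), I, Pow(5, Rational(1, 2)))) ≈ Add(0.0049383, Mul(0.00055212, I))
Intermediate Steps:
Function('B')(X) = Pow(X, Rational(3, 2))
Function('Z')(T) = Mul(2, T)
Function('s')(O) = -20
Function('h')(I) = Add(200, Mul(2, I)) (Function('h')(I) = Add(Mul(-10, -20), Mul(2, I)) = Add(200, Mul(2, I)))
Pow(Function('h')(Function('B')(Function('g')(-5))), -1) = Pow(Add(200, Mul(2, Pow(-5, Rational(3, 2)))), -1) = Pow(Add(200, Mul(2, Mul(-5, I, Pow(5, Rational(1, 2))))), -1) = Pow(Add(200, Mul(-10, I, Pow(5, Rational(1, 2)))), -1)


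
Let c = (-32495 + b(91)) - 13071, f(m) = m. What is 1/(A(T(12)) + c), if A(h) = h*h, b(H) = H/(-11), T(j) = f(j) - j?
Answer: -11/501317 ≈ -2.1942e-5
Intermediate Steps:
T(j) = 0 (T(j) = j - j = 0)
b(H) = -H/11 (b(H) = H*(-1/11) = -H/11)
A(h) = h²
c = -501317/11 (c = (-32495 - 1/11*91) - 13071 = (-32495 - 91/11) - 13071 = -357536/11 - 13071 = -501317/11 ≈ -45574.)
1/(A(T(12)) + c) = 1/(0² - 501317/11) = 1/(0 - 501317/11) = 1/(-501317/11) = -11/501317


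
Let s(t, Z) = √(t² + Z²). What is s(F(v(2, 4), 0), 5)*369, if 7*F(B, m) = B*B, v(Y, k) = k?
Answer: 369*√1481/7 ≈ 2028.6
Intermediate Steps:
F(B, m) = B²/7 (F(B, m) = (B*B)/7 = B²/7)
s(t, Z) = √(Z² + t²)
s(F(v(2, 4), 0), 5)*369 = √(5² + ((⅐)*4²)²)*369 = √(25 + ((⅐)*16)²)*369 = √(25 + (16/7)²)*369 = √(25 + 256/49)*369 = √(1481/49)*369 = (√1481/7)*369 = 369*√1481/7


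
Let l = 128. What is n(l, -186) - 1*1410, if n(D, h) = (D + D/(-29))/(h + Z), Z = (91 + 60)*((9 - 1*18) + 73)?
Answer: -27682274/19633 ≈ -1410.0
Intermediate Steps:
Z = 9664 (Z = 151*((9 - 18) + 73) = 151*(-9 + 73) = 151*64 = 9664)
n(D, h) = 28*D/(29*(9664 + h)) (n(D, h) = (D + D/(-29))/(h + 9664) = (D + D*(-1/29))/(9664 + h) = (D - D/29)/(9664 + h) = (28*D/29)/(9664 + h) = 28*D/(29*(9664 + h)))
n(l, -186) - 1*1410 = (28/29)*128/(9664 - 186) - 1*1410 = (28/29)*128/9478 - 1410 = (28/29)*128*(1/9478) - 1410 = 256/19633 - 1410 = -27682274/19633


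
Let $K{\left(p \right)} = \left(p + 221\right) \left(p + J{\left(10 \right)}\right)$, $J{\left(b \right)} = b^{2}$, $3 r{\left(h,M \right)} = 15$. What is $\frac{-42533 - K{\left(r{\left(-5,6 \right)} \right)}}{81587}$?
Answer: $- \frac{66263}{81587} \approx -0.81218$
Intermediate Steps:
$r{\left(h,M \right)} = 5$ ($r{\left(h,M \right)} = \frac{1}{3} \cdot 15 = 5$)
$K{\left(p \right)} = \left(100 + p\right) \left(221 + p\right)$ ($K{\left(p \right)} = \left(p + 221\right) \left(p + 10^{2}\right) = \left(221 + p\right) \left(p + 100\right) = \left(221 + p\right) \left(100 + p\right) = \left(100 + p\right) \left(221 + p\right)$)
$\frac{-42533 - K{\left(r{\left(-5,6 \right)} \right)}}{81587} = \frac{-42533 - \left(22100 + 5^{2} + 321 \cdot 5\right)}{81587} = \left(-42533 - \left(22100 + 25 + 1605\right)\right) \frac{1}{81587} = \left(-42533 - 23730\right) \frac{1}{81587} = \left(-66263\right) \frac{1}{81587} = - \frac{66263}{81587}$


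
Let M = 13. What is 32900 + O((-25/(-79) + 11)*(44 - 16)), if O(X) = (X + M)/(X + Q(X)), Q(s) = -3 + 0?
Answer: 815781559/24795 ≈ 32901.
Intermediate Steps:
Q(s) = -3
O(X) = (13 + X)/(-3 + X) (O(X) = (X + 13)/(X - 3) = (13 + X)/(-3 + X))
32900 + O((-25/(-79) + 11)*(44 - 16)) = 32900 + (13 + (-25/(-79) + 11)*(44 - 16))/(-3 + (-25/(-79) + 11)*(44 - 16)) = 32900 + (13 + (-25*(-1/79) + 11)*28)/(-3 + (-25*(-1/79) + 11)*28) = 32900 + (13 + (25/79 + 11)*28)/(-3 + (25/79 + 11)*28) = 32900 + (13 + (894/79)*28)/(-3 + (894/79)*28) = 32900 + (13 + 25032/79)/(-3 + 25032/79) = 32900 + (26059/79)/(24795/79) = 32900 + (79/24795)*(26059/79) = 32900 + 26059/24795 = 815781559/24795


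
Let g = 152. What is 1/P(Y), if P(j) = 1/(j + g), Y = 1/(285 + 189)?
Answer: 72049/474 ≈ 152.00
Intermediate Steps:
Y = 1/474 ≈ 0.0021097
P(j) = 1/(152 + j) (P(j) = 1/(j + 152) = 1/(152 + j))
1/P(Y) = 1/(1/(152 + 1/474)) = 1/(1/(72049/474)) = 1/(474/72049) = 72049/474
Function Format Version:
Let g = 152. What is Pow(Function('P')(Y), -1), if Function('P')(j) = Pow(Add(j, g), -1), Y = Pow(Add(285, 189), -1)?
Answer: Rational(72049, 474) ≈ 152.00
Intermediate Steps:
Y = Rational(1, 474) (Y = Pow(474, -1) = Rational(1, 474) ≈ 0.0021097)
Function('P')(j) = Pow(Add(152, j), -1) (Function('P')(j) = Pow(Add(j, 152), -1) = Pow(Add(152, j), -1))
Pow(Function('P')(Y), -1) = Pow(Pow(Add(152, Rational(1, 474)), -1), -1) = Pow(Pow(Rational(72049, 474), -1), -1) = Pow(Rational(474, 72049), -1) = Rational(72049, 474)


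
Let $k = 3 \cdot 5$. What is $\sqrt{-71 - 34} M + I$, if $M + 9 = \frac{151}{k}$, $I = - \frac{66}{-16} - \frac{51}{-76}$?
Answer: $\frac{729}{152} + \frac{16 i \sqrt{105}}{15} \approx 4.7961 + 10.93 i$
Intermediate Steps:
$I = \frac{729}{152}$ ($I = \left(-66\right) \left(- \frac{1}{16}\right) - - \frac{51}{76} = \frac{33}{8} + \frac{51}{76} = \frac{729}{152} \approx 4.7961$)
$k = 15$
$M = \frac{16}{15}$ ($M = -9 + \frac{151}{15} = \frac{16}{15} \approx 1.0667$)
$\sqrt{-71 - 34} M + I = \sqrt{-71 - 34} \cdot \frac{16}{15} + \frac{729}{152} = \sqrt{-105} \cdot \frac{16}{15} + \frac{729}{152} = i \sqrt{105} \cdot \frac{16}{15} + \frac{729}{152} = \frac{16 i \sqrt{105}}{15} + \frac{729}{152} = \frac{729}{152} + \frac{16 i \sqrt{105}}{15}$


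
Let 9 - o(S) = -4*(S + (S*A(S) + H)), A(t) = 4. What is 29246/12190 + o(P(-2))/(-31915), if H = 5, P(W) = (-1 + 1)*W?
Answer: 93303258/38904385 ≈ 2.3983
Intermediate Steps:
P(W) = 0 (P(W) = 0*W = 0)
o(S) = 29 + 20*S (o(S) = 9 - (-4)*(S + (S*4 + 5)) = 9 - (-4)*(S + (4*S + 5)) = 9 - (-4)*(S + (5 + 4*S)) = 9 - (-4)*(5 + 5*S) = 9 - (-20 - 20*S) = 9 + (20 + 20*S) = 29 + 20*S)
29246/12190 + o(P(-2))/(-31915) = 29246/12190 + (29 + 20*0)/(-31915) = 29246*(1/12190) + (29 + 0)*(-1/31915) = 14623/6095 + 29*(-1/31915) = 14623/6095 - 29/31915 = 93303258/38904385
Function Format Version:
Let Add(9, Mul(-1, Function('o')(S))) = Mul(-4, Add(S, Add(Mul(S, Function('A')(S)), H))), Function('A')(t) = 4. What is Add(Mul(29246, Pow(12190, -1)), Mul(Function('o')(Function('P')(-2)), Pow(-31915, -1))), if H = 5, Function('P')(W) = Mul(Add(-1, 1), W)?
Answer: Rational(93303258, 38904385) ≈ 2.3983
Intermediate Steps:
Function('P')(W) = 0 (Function('P')(W) = Mul(0, W) = 0)
Function('o')(S) = Add(29, Mul(20, S)) (Function('o')(S) = Add(9, Mul(-1, Mul(-4, Add(S, Add(Mul(S, 4), 5))))) = Add(9, Mul(-1, Mul(-4, Add(S, Add(Mul(4, S), 5))))) = Add(9, Mul(-1, Mul(-4, Add(S, Add(5, Mul(4, S)))))) = Add(9, Mul(-1, Mul(-4, Add(5, Mul(5, S))))) = Add(9, Mul(-1, Add(-20, Mul(-20, S)))) = Add(9, Add(20, Mul(20, S))) = Add(29, Mul(20, S)))
Add(Mul(29246, Pow(12190, -1)), Mul(Function('o')(Function('P')(-2)), Pow(-31915, -1))) = Add(Mul(29246, Pow(12190, -1)), Mul(Add(29, Mul(20, 0)), Pow(-31915, -1))) = Add(Mul(29246, Rational(1, 12190)), Mul(Add(29, 0), Rational(-1, 31915))) = Add(Rational(14623, 6095), Mul(29, Rational(-1, 31915))) = Add(Rational(14623, 6095), Rational(-29, 31915)) = Rational(93303258, 38904385)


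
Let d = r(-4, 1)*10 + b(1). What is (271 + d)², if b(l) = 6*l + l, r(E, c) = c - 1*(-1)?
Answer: 88804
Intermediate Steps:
r(E, c) = 1 + c (r(E, c) = c + 1 = 1 + c)
b(l) = 7*l
d = 27 (d = (1 + 1)*10 + 7*1 = 2*10 + 7 = 20 + 7 = 27)
(271 + d)² = (271 + 27)² = 298² = 88804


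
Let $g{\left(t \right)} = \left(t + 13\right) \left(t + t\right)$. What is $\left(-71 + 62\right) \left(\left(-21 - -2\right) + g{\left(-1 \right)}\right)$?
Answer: $387$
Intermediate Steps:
$g{\left(t \right)} = 2 t \left(13 + t\right)$ ($g{\left(t \right)} = \left(13 + t\right) 2 t = 2 t \left(13 + t\right)$)
$\left(-71 + 62\right) \left(\left(-21 - -2\right) + g{\left(-1 \right)}\right) = \left(-71 + 62\right) \left(\left(-21 - -2\right) + 2 \left(-1\right) \left(13 - 1\right)\right) = - 9 \left(\left(-21 + 2\right) + 2 \left(-1\right) 12\right) = - 9 \left(-19 - 24\right) = \left(-9\right) \left(-43\right) = 387$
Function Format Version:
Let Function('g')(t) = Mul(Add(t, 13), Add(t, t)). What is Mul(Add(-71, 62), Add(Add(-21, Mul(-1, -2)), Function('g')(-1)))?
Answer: 387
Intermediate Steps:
Function('g')(t) = Mul(2, t, Add(13, t)) (Function('g')(t) = Mul(Add(13, t), Mul(2, t)) = Mul(2, t, Add(13, t)))
Mul(Add(-71, 62), Add(Add(-21, Mul(-1, -2)), Function('g')(-1))) = Mul(Add(-71, 62), Add(Add(-21, Mul(-1, -2)), Mul(2, -1, Add(13, -1)))) = Mul(-9, Add(Add(-21, 2), Mul(2, -1, 12))) = Mul(-9, Add(-19, -24)) = Mul(-9, -43) = 387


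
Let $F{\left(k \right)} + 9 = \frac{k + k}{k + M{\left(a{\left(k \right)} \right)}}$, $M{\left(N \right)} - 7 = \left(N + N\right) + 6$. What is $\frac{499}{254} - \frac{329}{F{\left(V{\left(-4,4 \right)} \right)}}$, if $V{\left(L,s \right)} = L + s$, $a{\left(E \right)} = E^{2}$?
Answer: $\frac{88057}{2286} \approx 38.52$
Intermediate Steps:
$M{\left(N \right)} = 13 + 2 N$ ($M{\left(N \right)} = 7 + \left(\left(N + N\right) + 6\right) = 7 + \left(2 N + 6\right) = 7 + \left(6 + 2 N\right) = 13 + 2 N$)
$F{\left(k \right)} = -9 + \frac{2 k}{13 + k + 2 k^{2}}$ ($F{\left(k \right)} = -9 + \frac{k + k}{k + \left(13 + 2 k^{2}\right)} = -9 + \frac{2 k}{13 + k + 2 k^{2}}$)
$\frac{499}{254} - \frac{329}{F{\left(V{\left(-4,4 \right)} \right)}} = \frac{499}{254} - \frac{329}{\frac{1}{13 + \left(-4 + 4\right) + 2 \left(-4 + 4\right)^{2}} \left(-117 - 18 \left(-4 + 4\right)^{2} - 7 \left(-4 + 4\right)\right)} = 499 \cdot \frac{1}{254} - \frac{329}{\frac{1}{13 + 0 + 2 \cdot 0^{2}} \left(-117 - 18 \cdot 0^{2} - 0\right)} = \frac{499}{254} - \frac{329}{\frac{1}{13 + 0 + 2 \cdot 0} \left(-117 - 0 + 0\right)} = \frac{499}{254} - \frac{329}{\frac{1}{13 + 0 + 0} \left(-117 + 0 + 0\right)} = \frac{499}{254} - \frac{329}{\frac{1}{13} \left(-117\right)} = \frac{499}{254} - \frac{329}{-9} = \frac{499}{254} - - \frac{329}{9} = \frac{499}{254} + \frac{329}{9} = \frac{88057}{2286}$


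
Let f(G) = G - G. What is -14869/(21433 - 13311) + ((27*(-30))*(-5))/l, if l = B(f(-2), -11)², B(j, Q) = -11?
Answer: 31094951/982762 ≈ 31.640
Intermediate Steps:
f(G) = 0
l = 121 (l = (-11)² = 121)
-14869/(21433 - 13311) + ((27*(-30))*(-5))/l = -14869/(21433 - 13311) + ((27*(-30))*(-5))/121 = -14869/8122 - 810*(-5)*(1/121) = -14869*1/8122 + 4050*(1/121) = -14869/8122 + 4050/121 = 31094951/982762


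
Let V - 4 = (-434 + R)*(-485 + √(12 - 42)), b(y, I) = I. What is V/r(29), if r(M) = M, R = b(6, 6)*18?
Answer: 158114/29 - 326*I*√30/29 ≈ 5452.2 - 61.572*I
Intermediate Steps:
R = 108 (R = 6*18 = 108)
V = 158114 - 326*I*√30 (V = 4 + (-434 + 108)*(-485 + √(12 - 42)) = 4 - 326*(-485 + √(-30)) = 4 - 326*(-485 + I*√30) = 4 + (158110 - 326*I*√30) = 158114 - 326*I*√30 ≈ 1.5811e+5 - 1785.6*I)
V/r(29) = (158114 - 326*I*√30)/29 = (158114 - 326*I*√30)*(1/29) = 158114/29 - 326*I*√30/29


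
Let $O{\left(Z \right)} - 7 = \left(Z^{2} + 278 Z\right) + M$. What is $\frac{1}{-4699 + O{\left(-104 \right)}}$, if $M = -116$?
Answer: $- \frac{1}{22904} \approx -4.3661 \cdot 10^{-5}$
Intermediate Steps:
$O{\left(Z \right)} = -109 + Z^{2} + 278 Z$ ($O{\left(Z \right)} = 7 - \left(116 - Z^{2} - 278 Z\right) = 7 + \left(-116 + Z^{2} + 278 Z\right) = -109 + Z^{2} + 278 Z$)
$\frac{1}{-4699 + O{\left(-104 \right)}} = \frac{1}{-4699 + \left(-109 + \left(-104\right)^{2} + 278 \left(-104\right)\right)} = \frac{1}{-4699 - 18205} = \frac{1}{-22904} = - \frac{1}{22904}$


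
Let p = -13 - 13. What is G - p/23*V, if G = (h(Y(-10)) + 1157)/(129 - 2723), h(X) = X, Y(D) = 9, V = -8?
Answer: -283185/29831 ≈ -9.4930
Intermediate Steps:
p = -26
G = -583/1297 (G = (9 + 1157)/(129 - 2723) = 1166/(-2594) = 1166*(-1/2594) = -583/1297 ≈ -0.44950)
G - p/23*V = -583/1297 - (-26/23)*(-8) = -583/1297 - (-26*1/23)*(-8) = -583/1297 - (-26)*(-8)/23 = -583/1297 - 1*208/23 = -583/1297 - 208/23 = -283185/29831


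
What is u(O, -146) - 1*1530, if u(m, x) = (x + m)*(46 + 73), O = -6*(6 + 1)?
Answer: -23902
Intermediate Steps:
O = -42 (O = -6*7 = -42)
u(m, x) = 119*m + 119*x (u(m, x) = (m + x)*119 = 119*m + 119*x)
u(O, -146) - 1*1530 = (119*(-42) + 119*(-146)) - 1*1530 = (-4998 - 17374) - 1530 = -22372 - 1530 = -23902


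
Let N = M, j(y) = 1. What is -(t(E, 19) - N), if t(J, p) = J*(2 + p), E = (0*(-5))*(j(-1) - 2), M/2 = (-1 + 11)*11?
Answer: 220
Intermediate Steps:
M = 220 (M = 2*((-1 + 11)*11) = 2*(10*11) = 2*110 = 220)
N = 220
E = 0 (E = (0*(-5))*(1 - 2) = 0*(-1) = 0)
-(t(E, 19) - N) = -(0*(2 + 19) - 1*220) = -(0*21 - 220) = -(0 - 220) = -1*(-220) = 220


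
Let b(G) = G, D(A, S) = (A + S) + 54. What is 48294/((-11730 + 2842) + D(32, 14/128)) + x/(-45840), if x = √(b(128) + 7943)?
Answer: -3090816/563321 - √8071/45840 ≈ -5.4887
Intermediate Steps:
D(A, S) = 54 + A + S
x = √8071 (x = √(128 + 7943) = √8071 ≈ 89.839)
48294/((-11730 + 2842) + D(32, 14/128)) + x/(-45840) = 48294/((-11730 + 2842) + (54 + 32 + 14/128)) + √8071/(-45840) = 48294/(-8888 + (54 + 32 + 14*(1/128))) + √8071*(-1/45840) = 48294/(-8888 + (54 + 32 + 7/64)) - √8071/45840 = 48294/(-8888 + 5511/64) - √8071/45840 = 48294/(-563321/64) - √8071/45840 = 48294*(-64/563321) - √8071/45840 = -3090816/563321 - √8071/45840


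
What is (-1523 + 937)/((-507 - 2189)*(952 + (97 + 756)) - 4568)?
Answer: 293/2435424 ≈ 0.00012031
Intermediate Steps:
(-1523 + 937)/((-507 - 2189)*(952 + (97 + 756)) - 4568) = -586/(-2696*(952 + 853) - 4568) = -586/(-2696*1805 - 4568) = -586/(-4866280 - 4568) = -586/(-4870848) = -586*(-1/4870848) = 293/2435424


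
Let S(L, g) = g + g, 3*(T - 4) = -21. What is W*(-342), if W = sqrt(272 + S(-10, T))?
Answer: -342*sqrt(266) ≈ -5577.9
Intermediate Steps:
T = -3 (T = 4 + (1/3)*(-21) = 4 - 7 = -3)
S(L, g) = 2*g
W = sqrt(266) (W = sqrt(272 + 2*(-3)) = sqrt(272 - 6) = sqrt(266) ≈ 16.310)
W*(-342) = sqrt(266)*(-342) = -342*sqrt(266)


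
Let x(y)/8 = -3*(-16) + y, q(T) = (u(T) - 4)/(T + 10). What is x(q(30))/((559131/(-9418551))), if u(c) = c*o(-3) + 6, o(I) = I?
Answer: -5751595144/931885 ≈ -6172.0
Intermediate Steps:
u(c) = 6 - 3*c (u(c) = c*(-3) + 6 = -3*c + 6 = 6 - 3*c)
q(T) = (2 - 3*T)/(10 + T) (q(T) = ((6 - 3*T) - 4)/(T + 10) = (2 - 3*T)/(10 + T))
x(y) = 384 + 8*y (x(y) = 8*(-3*(-16) + y) = 8*(48 + y) = 384 + 8*y)
x(q(30))/((559131/(-9418551))) = (384 + 8*((2 - 3*30)/(10 + 30)))/((559131/(-9418551))) = (384 + 8*((2 - 90)/40))/((559131*(-1/9418551))) = (384 + 8*((1/40)*(-88)))/(-186377/3139517) = (384 + 8*(-11/5))*(-3139517/186377) = (384 - 88/5)*(-3139517/186377) = (1832/5)*(-3139517/186377) = -5751595144/931885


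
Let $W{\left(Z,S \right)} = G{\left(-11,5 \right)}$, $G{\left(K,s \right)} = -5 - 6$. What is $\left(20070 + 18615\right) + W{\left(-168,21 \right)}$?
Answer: $38674$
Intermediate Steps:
$G{\left(K,s \right)} = -11$ ($G{\left(K,s \right)} = -5 - 6 = -11$)
$W{\left(Z,S \right)} = -11$
$\left(20070 + 18615\right) + W{\left(-168,21 \right)} = \left(20070 + 18615\right) - 11 = 38685 - 11 = 38674$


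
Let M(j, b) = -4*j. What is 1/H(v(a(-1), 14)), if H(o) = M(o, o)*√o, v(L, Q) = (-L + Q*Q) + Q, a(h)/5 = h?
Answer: -√215/184900 ≈ -7.9302e-5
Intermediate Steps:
a(h) = 5*h
v(L, Q) = Q + Q² - L (v(L, Q) = (-L + Q²) + Q = (Q² - L) + Q = Q + Q² - L)
H(o) = -4*o^(3/2) (H(o) = (-4*o)*√o = -4*o^(3/2))
1/H(v(a(-1), 14)) = 1/(-4*(14 + 14² - 5*(-1))^(3/2)) = 1/(-4*(14 + 196 - 1*(-5))^(3/2)) = 1/(-4*(14 + 196 + 5)^(3/2)) = 1/(-860*√215) = -√215/184900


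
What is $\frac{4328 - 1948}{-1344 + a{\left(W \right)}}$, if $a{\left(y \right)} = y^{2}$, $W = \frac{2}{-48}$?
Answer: $- \frac{1370880}{774143} \approx -1.7708$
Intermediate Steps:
$W = - \frac{1}{24}$ ($W = 2 \left(- \frac{1}{48}\right) = - \frac{1}{24} \approx -0.041667$)
$\frac{4328 - 1948}{-1344 + a{\left(W \right)}} = \frac{4328 - 1948}{-1344 + \left(- \frac{1}{24}\right)^{2}} = \frac{2380}{-1344 + \frac{1}{576}} = \frac{2380}{- \frac{774143}{576}} = 2380 \left(- \frac{576}{774143}\right) = - \frac{1370880}{774143}$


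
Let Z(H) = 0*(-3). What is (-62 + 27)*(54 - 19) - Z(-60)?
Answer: -1225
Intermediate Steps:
Z(H) = 0
(-62 + 27)*(54 - 19) - Z(-60) = (-62 + 27)*(54 - 19) - 1*0 = -35*35 + 0 = -1225 + 0 = -1225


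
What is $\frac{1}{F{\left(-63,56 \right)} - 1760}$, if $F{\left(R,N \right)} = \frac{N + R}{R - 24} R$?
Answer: $- \frac{29}{51187} \approx -0.00056655$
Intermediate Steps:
$F{\left(R,N \right)} = \frac{R \left(N + R\right)}{-24 + R}$ ($F{\left(R,N \right)} = \frac{N + R}{-24 + R} R = \frac{R \left(N + R\right)}{-24 + R}$)
$\frac{1}{F{\left(-63,56 \right)} - 1760} = \frac{1}{- \frac{63 \left(56 - 63\right)}{-24 - 63} - 1760} = \frac{1}{\left(-63\right) \frac{1}{-87} \left(-7\right) - 1760} = \frac{1}{\left(-63\right) \left(- \frac{1}{87}\right) \left(-7\right) - 1760} = \frac{1}{- \frac{147}{29} - 1760} = \frac{1}{- \frac{51187}{29}} = - \frac{29}{51187}$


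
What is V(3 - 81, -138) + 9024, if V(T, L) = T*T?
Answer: 15108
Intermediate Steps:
V(T, L) = T²
V(3 - 81, -138) + 9024 = (3 - 81)² + 9024 = (-78)² + 9024 = 6084 + 9024 = 15108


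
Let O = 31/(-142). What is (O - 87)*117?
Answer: -1449045/142 ≈ -10205.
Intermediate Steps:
O = -31/142 (O = 31*(-1/142) = -31/142 ≈ -0.21831)
(O - 87)*117 = (-31/142 - 87)*117 = -12385/142*117 = -1449045/142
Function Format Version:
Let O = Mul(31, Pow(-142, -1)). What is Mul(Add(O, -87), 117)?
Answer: Rational(-1449045, 142) ≈ -10205.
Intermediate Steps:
O = Rational(-31, 142) (O = Mul(31, Rational(-1, 142)) = Rational(-31, 142) ≈ -0.21831)
Mul(Add(O, -87), 117) = Mul(Add(Rational(-31, 142), -87), 117) = Mul(Rational(-12385, 142), 117) = Rational(-1449045, 142)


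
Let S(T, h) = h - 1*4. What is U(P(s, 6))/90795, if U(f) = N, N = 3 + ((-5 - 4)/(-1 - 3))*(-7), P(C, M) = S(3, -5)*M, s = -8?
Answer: -17/121060 ≈ -0.00014043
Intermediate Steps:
S(T, h) = -4 + h (S(T, h) = h - 4 = -4 + h)
P(C, M) = -9*M (P(C, M) = (-4 - 5)*M = -9*M)
N = -51/4 (N = 3 - 9/(-4)*(-7) = 3 - 9*(-¼)*(-7) = 3 + (9/4)*(-7) = 3 - 63/4 = -51/4 ≈ -12.750)
U(f) = -51/4
U(P(s, 6))/90795 = -51/4/90795 = -51/4*1/90795 = -17/121060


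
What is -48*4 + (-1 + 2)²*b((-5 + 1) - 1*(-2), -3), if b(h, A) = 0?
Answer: -192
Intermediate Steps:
-48*4 + (-1 + 2)²*b((-5 + 1) - 1*(-2), -3) = -48*4 + (-1 + 2)²*0 = -192 + 1²*0 = -192 + 1*0 = -192 + 0 = -192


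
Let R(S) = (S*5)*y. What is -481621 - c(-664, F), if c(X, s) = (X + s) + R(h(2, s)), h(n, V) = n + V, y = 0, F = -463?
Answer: -480494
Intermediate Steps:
h(n, V) = V + n
R(S) = 0 (R(S) = (S*5)*0 = (5*S)*0 = 0)
c(X, s) = X + s (c(X, s) = (X + s) + 0 = X + s)
-481621 - c(-664, F) = -481621 - (-664 - 463) = -481621 - 1*(-1127) = -481621 + 1127 = -480494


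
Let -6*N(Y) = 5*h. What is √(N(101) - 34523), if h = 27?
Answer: 11*I*√1142/2 ≈ 185.86*I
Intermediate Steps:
N(Y) = -45/2 (N(Y) = -5*27/6 = -⅙*135 = -45/2)
√(N(101) - 34523) = √(-45/2 - 34523) = √(-69091/2) = 11*I*√1142/2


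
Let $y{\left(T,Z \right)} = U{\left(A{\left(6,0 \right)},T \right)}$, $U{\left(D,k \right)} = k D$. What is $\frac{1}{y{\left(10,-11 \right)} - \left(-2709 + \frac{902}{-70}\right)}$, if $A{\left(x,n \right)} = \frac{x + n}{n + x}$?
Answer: $\frac{35}{95616} \approx 0.00036605$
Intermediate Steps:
$A{\left(x,n \right)} = 1$ ($A{\left(x,n \right)} = \frac{n + x}{n + x} = 1$)
$U{\left(D,k \right)} = D k$
$y{\left(T,Z \right)} = T$ ($y{\left(T,Z \right)} = 1 T = T$)
$\frac{1}{y{\left(10,-11 \right)} - \left(-2709 + \frac{902}{-70}\right)} = \frac{1}{10 - \left(-2709 + \frac{902}{-70}\right)} = \frac{1}{10 + \left(\left(-902\right) \left(- \frac{1}{70}\right) + 2709\right)} = \frac{1}{10 + \left(\frac{451}{35} + 2709\right)} = \frac{1}{10 + \frac{95266}{35}} = \frac{1}{\frac{95616}{35}} = \frac{35}{95616}$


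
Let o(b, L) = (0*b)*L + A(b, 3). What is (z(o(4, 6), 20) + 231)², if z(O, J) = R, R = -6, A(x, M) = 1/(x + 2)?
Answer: 50625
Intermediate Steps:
A(x, M) = 1/(2 + x)
o(b, L) = 1/(2 + b) (o(b, L) = (0*b)*L + 1/(2 + b) = 0*L + 1/(2 + b) = 0 + 1/(2 + b) = 1/(2 + b))
z(O, J) = -6
(z(o(4, 6), 20) + 231)² = (-6 + 231)² = 225² = 50625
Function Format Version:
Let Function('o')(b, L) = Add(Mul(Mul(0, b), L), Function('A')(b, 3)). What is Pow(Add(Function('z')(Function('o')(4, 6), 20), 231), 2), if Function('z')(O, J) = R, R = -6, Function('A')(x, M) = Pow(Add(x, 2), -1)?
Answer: 50625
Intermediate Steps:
Function('A')(x, M) = Pow(Add(2, x), -1)
Function('o')(b, L) = Pow(Add(2, b), -1) (Function('o')(b, L) = Add(Mul(Mul(0, b), L), Pow(Add(2, b), -1)) = Add(Mul(0, L), Pow(Add(2, b), -1)) = Add(0, Pow(Add(2, b), -1)) = Pow(Add(2, b), -1))
Function('z')(O, J) = -6
Pow(Add(Function('z')(Function('o')(4, 6), 20), 231), 2) = Pow(Add(-6, 231), 2) = Pow(225, 2) = 50625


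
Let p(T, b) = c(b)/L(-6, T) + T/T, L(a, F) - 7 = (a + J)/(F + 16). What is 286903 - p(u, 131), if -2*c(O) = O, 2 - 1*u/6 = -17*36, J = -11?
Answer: 7426126816/25883 ≈ 2.8691e+5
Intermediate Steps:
u = 3684 (u = 12 - (-102)*36 = 12 - 6*(-612) = 12 + 3672 = 3684)
L(a, F) = 7 + (-11 + a)/(16 + F) (L(a, F) = 7 + (a - 11)/(F + 16) = 7 + (-11 + a)/(16 + F))
c(O) = -O/2
p(T, b) = 1 - b*(16 + T)/(2*(95 + 7*T)) (p(T, b) = (-b/2)/(((101 - 6 + 7*T)/(16 + T))) + T/T = (-b/2)/(((95 + 7*T)/(16 + T))) + 1 = (-b/2)*((16 + T)/(95 + 7*T)) + 1 = -b*(16 + T)/(2*(95 + 7*T)) + 1 = 1 - b*(16 + T)/(2*(95 + 7*T)))
286903 - p(u, 131) = 286903 - (190 + 14*3684 - 1*131*(16 + 3684))/(2*(95 + 7*3684)) = 286903 - (190 + 51576 - 1*131*3700)/(2*(95 + 25788)) = 286903 - (190 + 51576 - 484700)/(2*25883) = 286903 - (-432934)/(2*25883) = 286903 - 1*(-216467/25883) = 286903 + 216467/25883 = 7426126816/25883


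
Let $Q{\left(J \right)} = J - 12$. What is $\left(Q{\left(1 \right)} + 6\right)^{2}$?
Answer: $25$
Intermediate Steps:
$Q{\left(J \right)} = -12 + J$
$\left(Q{\left(1 \right)} + 6\right)^{2} = \left(\left(-12 + 1\right) + 6\right)^{2} = \left(-11 + 6\right)^{2} = \left(-5\right)^{2} = 25$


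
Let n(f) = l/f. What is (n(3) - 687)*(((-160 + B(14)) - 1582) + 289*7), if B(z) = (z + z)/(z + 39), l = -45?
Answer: -10474542/53 ≈ -1.9763e+5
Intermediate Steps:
B(z) = 2*z/(39 + z) (B(z) = (2*z)/(39 + z) = 2*z/(39 + z))
n(f) = -45/f
(n(3) - 687)*(((-160 + B(14)) - 1582) + 289*7) = (-45/3 - 687)*(((-160 + 2*14/(39 + 14)) - 1582) + 289*7) = (-45*⅓ - 687)*(((-160 + 2*14/53) - 1582) + 2023) = (-15 - 687)*(((-160 + 2*14*(1/53)) - 1582) + 2023) = -702*(((-160 + 28/53) - 1582) + 2023) = -702*((-8452/53 - 1582) + 2023) = -702*(-92298/53 + 2023) = -702*14921/53 = -10474542/53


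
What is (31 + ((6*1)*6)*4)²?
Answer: 30625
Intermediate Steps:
(31 + ((6*1)*6)*4)² = (31 + (6*6)*4)² = (31 + 36*4)² = (31 + 144)² = 175² = 30625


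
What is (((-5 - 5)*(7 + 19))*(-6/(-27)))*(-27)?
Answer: 1560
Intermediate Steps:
(((-5 - 5)*(7 + 19))*(-6/(-27)))*(-27) = ((-10*26)*(-6*(-1/27)))*(-27) = -260*2/9*(-27) = -520/9*(-27) = 1560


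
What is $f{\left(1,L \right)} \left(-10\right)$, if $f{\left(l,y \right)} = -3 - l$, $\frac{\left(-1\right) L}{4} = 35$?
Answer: $40$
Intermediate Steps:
$L = -140$ ($L = \left(-4\right) 35 = -140$)
$f{\left(1,L \right)} \left(-10\right) = \left(-3 - 1\right) \left(-10\right) = \left(-4\right) \left(-10\right) = 40$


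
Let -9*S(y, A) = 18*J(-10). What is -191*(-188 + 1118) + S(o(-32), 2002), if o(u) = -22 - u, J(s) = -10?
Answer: -177610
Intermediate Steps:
S(y, A) = 20 (S(y, A) = -2*(-10) = -1/9*(-180) = 20)
-191*(-188 + 1118) + S(o(-32), 2002) = -191*(-188 + 1118) + 20 = -191*930 + 20 = -177630 + 20 = -177610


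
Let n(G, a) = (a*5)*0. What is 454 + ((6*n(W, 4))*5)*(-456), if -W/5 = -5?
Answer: 454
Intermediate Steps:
W = 25 (W = -5*(-5) = 25)
n(G, a) = 0 (n(G, a) = (5*a)*0 = 0)
454 + ((6*n(W, 4))*5)*(-456) = 454 + ((6*0)*5)*(-456) = 454 + (0*5)*(-456) = 454 + 0*(-456) = 454 + 0 = 454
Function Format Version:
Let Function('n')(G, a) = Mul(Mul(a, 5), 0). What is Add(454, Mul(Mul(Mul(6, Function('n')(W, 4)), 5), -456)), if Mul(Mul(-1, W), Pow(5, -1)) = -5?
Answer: 454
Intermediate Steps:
W = 25 (W = Mul(-5, -5) = 25)
Function('n')(G, a) = 0 (Function('n')(G, a) = Mul(Mul(5, a), 0) = 0)
Add(454, Mul(Mul(Mul(6, Function('n')(W, 4)), 5), -456)) = Add(454, Mul(Mul(Mul(6, 0), 5), -456)) = Add(454, Mul(Mul(0, 5), -456)) = Add(454, Mul(0, -456)) = Add(454, 0) = 454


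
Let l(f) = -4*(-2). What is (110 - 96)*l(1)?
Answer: 112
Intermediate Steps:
l(f) = 8
(110 - 96)*l(1) = (110 - 96)*8 = 14*8 = 112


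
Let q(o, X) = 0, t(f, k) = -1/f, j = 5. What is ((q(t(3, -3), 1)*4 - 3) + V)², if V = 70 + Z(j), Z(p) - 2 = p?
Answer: 5476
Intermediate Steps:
Z(p) = 2 + p
V = 77 (V = 70 + (2 + 5) = 70 + 7 = 77)
((q(t(3, -3), 1)*4 - 3) + V)² = ((0*4 - 3) + 77)² = ((0 - 3) + 77)² = (-3 + 77)² = 74² = 5476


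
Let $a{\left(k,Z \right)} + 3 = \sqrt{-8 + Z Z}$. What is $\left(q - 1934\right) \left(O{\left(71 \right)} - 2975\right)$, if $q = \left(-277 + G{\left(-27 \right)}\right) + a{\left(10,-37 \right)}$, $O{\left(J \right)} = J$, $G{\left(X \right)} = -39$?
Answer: $6542712 - 2904 \sqrt{1361} \approx 6.4356 \cdot 10^{6}$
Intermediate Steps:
$a{\left(k,Z \right)} = -3 + \sqrt{-8 + Z^{2}}$ ($a{\left(k,Z \right)} = -3 + \sqrt{-8 + Z Z} = -3 + \sqrt{-8 + Z^{2}}$)
$q = -319 + \sqrt{1361}$ ($q = \left(-277 - 39\right) - \left(3 - \sqrt{-8 + \left(-37\right)^{2}}\right) = -316 - \left(3 - \sqrt{-8 + 1369}\right) = -316 - \left(3 - \sqrt{1361}\right) = -319 + \sqrt{1361} \approx -282.11$)
$\left(q - 1934\right) \left(O{\left(71 \right)} - 2975\right) = \left(\left(-319 + \sqrt{1361}\right) - 1934\right) \left(71 - 2975\right) = \left(-2253 + \sqrt{1361}\right) \left(-2904\right) = 6542712 - 2904 \sqrt{1361}$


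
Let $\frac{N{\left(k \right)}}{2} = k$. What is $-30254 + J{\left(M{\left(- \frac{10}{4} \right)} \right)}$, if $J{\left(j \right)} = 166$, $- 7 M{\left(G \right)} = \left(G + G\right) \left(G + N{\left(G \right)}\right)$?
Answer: $-30088$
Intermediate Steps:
$N{\left(k \right)} = 2 k$
$M{\left(G \right)} = - \frac{6 G^{2}}{7}$ ($M{\left(G \right)} = - \frac{\left(G + G\right) \left(G + 2 G\right)}{7} = - \frac{2 G 3 G}{7} = - \frac{6 G^{2}}{7}$)
$-30254 + J{\left(M{\left(- \frac{10}{4} \right)} \right)} = -30254 + 166 = -30088$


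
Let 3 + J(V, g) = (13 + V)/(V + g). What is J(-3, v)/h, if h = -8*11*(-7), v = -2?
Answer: -5/616 ≈ -0.0081169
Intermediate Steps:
h = 616 (h = -88*(-7) = 616)
J(V, g) = -3 + (13 + V)/(V + g)
J(-3, v)/h = ((13 - 3*(-2) - 2*(-3))/(-3 - 2))/616 = ((13 + 6 + 6)/(-5))*(1/616) = -1/5*25*(1/616) = -5*1/616 = -5/616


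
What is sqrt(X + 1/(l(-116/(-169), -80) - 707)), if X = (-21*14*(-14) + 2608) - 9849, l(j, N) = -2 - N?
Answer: I*sqrt(1236378754)/629 ≈ 55.902*I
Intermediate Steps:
X = -3125 (X = (-294*(-14) + 2608) - 9849 = (4116 + 2608) - 9849 = 6724 - 9849 = -3125)
sqrt(X + 1/(l(-116/(-169), -80) - 707)) = sqrt(-3125 + 1/((-2 - 1*(-80)) - 707)) = sqrt(-3125 + 1/((-2 + 80) - 707)) = sqrt(-3125 + 1/(78 - 707)) = sqrt(-3125 + 1/(-629)) = sqrt(-3125 - 1/629) = sqrt(-1965626/629) = I*sqrt(1236378754)/629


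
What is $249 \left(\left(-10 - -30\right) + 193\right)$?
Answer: $53037$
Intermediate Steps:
$249 \left(\left(-10 - -30\right) + 193\right) = 249 \left(\left(-10 + 30\right) + 193\right) = 249 \left(20 + 193\right) = 249 \cdot 213 = 53037$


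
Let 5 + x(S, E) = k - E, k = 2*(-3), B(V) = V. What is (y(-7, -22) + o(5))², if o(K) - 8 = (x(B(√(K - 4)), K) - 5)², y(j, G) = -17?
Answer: 186624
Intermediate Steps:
k = -6
x(S, E) = -11 - E (x(S, E) = -5 + (-6 - E) = -11 - E)
o(K) = 8 + (-16 - K)² (o(K) = 8 + ((-11 - K) - 5)² = 8 + (-16 - K)²)
(y(-7, -22) + o(5))² = (-17 + (8 + (16 + 5)²))² = (-17 + (8 + 21²))² = (-17 + (8 + 441))² = (-17 + 449)² = 432² = 186624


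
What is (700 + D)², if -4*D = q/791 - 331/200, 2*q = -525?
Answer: 4010043339959409/8172160000 ≈ 4.9070e+5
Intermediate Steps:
q = -525/2 (q = (½)*(-525) = -525/2 ≈ -262.50)
D = 44903/90400 (D = -(-525/2/791 - 331/200)/4 = -(-525/2*1/791 - 331*1/200)/4 = -(-75/226 - 331/200)/4 = -¼*(-44903/22600) = 44903/90400 ≈ 0.49671)
(700 + D)² = (700 + 44903/90400)² = (63324903/90400)² = 4010043339959409/8172160000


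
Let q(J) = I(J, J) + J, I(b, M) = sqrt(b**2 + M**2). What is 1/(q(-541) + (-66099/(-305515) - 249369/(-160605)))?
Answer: 3120603497411442735/1704844111073483059049 + 3130841162100586725*sqrt(2)/1704844111073483059049 ≈ 0.0044276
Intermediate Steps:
I(b, M) = sqrt(M**2 + b**2)
q(J) = J + sqrt(2)*sqrt(J**2) (q(J) = sqrt(J**2 + J**2) + J = sqrt(2*J**2) + J = sqrt(2)*sqrt(J**2) + J = J + sqrt(2)*sqrt(J**2))
1/(q(-541) + (-66099/(-305515) - 249369/(-160605))) = 1/((-541 + sqrt(2)*sqrt((-541)**2)) + (-66099/(-305515) - 249369/(-160605))) = 1/((-541 + sqrt(2)*sqrt(292681)) + (-66099*(-1/305515) - 249369*(-1/160605))) = 1/((-541 + sqrt(2)*541) + (66099/305515 + 83123/53535)) = 1/((-541 + 541*sqrt(2)) + 134576434/76073235) = 1/(-41021043701/76073235 + 541*sqrt(2))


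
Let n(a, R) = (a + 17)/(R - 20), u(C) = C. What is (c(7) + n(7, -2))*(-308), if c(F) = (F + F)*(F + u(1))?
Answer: -34160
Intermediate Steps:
c(F) = 2*F*(1 + F) (c(F) = (F + F)*(F + 1) = (2*F)*(1 + F) = 2*F*(1 + F))
n(a, R) = (17 + a)/(-20 + R)
(c(7) + n(7, -2))*(-308) = (2*7*(1 + 7) + (17 + 7)/(-20 - 2))*(-308) = (2*7*8 + 24/(-22))*(-308) = (112 - 1/22*24)*(-308) = (112 - 12/11)*(-308) = (1220/11)*(-308) = -34160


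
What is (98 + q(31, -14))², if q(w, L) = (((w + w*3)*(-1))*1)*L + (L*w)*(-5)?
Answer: 16032016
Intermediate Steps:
q(w, L) = -9*L*w (q(w, L) = (((w + 3*w)*(-1))*1)*L - 5*L*w = (((4*w)*(-1))*1)*L - 5*L*w = (-4*w*1)*L - 5*L*w = (-4*w)*L - 5*L*w = -4*L*w - 5*L*w = -9*L*w)
(98 + q(31, -14))² = (98 - 9*(-14)*31)² = (98 + 3906)² = 4004² = 16032016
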